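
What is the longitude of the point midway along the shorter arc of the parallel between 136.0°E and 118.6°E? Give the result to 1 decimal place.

Signed shortest Δλ from +136.0° to +118.6° is -17.4°.
Midpoint longitude = +136.0° + (-17.4°)/2 = +136.0° − 8.7° = +127.3°.

127.3°E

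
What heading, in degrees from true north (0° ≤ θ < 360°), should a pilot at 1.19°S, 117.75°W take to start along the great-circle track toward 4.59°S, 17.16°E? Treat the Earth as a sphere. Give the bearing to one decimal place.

97.6°

Δλ = 17.16 − -117.75 = 134.91°.
θ = atan2( sin Δλ · cos φ₂ , cos φ₁ · sin φ₂ − sin φ₁ · cos φ₂ · cos Δλ )
  = atan2(0.70595, -0.09462) = 97.634° → normalised to [0°, 360°): 97.634°.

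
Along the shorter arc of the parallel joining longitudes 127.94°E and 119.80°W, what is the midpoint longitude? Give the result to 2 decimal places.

175.93°W

Signed shortest Δλ from +127.94° to -119.80° is +112.26°.
Midpoint longitude = +127.94° + (+112.26°)/2 = +127.94° + 56.13° = +184.07°.
Normalise into (−180°, 180°]: -175.93°.
(The naïve average (+127.94 + -119.80)/2 = 4.07° is on the wrong side of the globe.)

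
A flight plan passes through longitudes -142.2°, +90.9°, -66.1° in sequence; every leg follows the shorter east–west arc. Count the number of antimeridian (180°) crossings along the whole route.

Leg 1: -142.2° → +90.9°, shortest Δλ = -126.9° (west) — crosses 180°.
Leg 2: +90.9° → -66.1°, shortest Δλ = -157.0° (west) — does not cross 180°.
Total crossings: 1.

1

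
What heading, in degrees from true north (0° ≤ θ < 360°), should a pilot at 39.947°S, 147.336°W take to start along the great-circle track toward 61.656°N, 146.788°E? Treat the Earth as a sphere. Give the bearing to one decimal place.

Δλ = 146.788 − -147.336 = 294.124°; wrapped into (−180°, 180°]: -65.876°.
θ = atan2( sin Δλ · cos φ₂ , cos φ₁ · sin φ₂ − sin φ₁ · cos φ₂ · cos Δλ )
  = atan2(-0.43330, 0.79932) = -28.462° → normalised to [0°, 360°): 331.538°.

331.5°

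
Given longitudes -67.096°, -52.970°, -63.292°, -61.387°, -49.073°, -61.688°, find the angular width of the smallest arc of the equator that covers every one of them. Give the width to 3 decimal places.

Sort the longitudes: -67.096°, -63.292°, -61.688°, -61.387°, -52.970°, -49.073°.
Eastward gaps between consecutive values (wrapping around): 3.804°, 1.604°, 0.301°, 8.417°, 3.897°, 341.977°.
Largest gap = 341.977° ⇒ minimal covering band is its complement: 360° − 341.977° = 18.023°.
Band runs from -67.096° eastward to -49.073°.

18.023°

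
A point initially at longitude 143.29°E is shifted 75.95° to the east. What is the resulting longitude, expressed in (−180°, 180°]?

Start at +143.29°; shift +75.95° → +219.24°.
+219.24° lies outside (−180°, 180°]; subtract 360° → -140.76°.

140.76°W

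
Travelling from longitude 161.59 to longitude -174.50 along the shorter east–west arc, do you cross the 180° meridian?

Yes

Naïve |-174.50 − 161.59| = 336.09° > 180°, so the shorter arc goes the other way round — across 180°.
Signed shortest Δλ = ((-174.50 − 161.59 + 180) mod 360) − 180 = 23.91°.
Going east by 23.91° from +161.59° passes through 180° before reaching -174.50°.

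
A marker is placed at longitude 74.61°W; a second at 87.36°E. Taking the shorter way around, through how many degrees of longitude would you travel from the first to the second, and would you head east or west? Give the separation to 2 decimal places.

161.97° east

Raw difference: 87.36 − -74.61 = 161.97°.
Normalise into (−180°, 180°]: 161.97° stays 161.97°.
Positive ⇒ the second point lies to the east; separation 161.97°.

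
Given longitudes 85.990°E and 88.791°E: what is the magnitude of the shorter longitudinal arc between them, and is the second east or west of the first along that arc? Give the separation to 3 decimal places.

2.801° east

Raw difference: 88.791 − 85.990 = 2.801°.
Normalise into (−180°, 180°]: 2.801° stays 2.801°.
Positive ⇒ the second point lies to the east; separation 2.801°.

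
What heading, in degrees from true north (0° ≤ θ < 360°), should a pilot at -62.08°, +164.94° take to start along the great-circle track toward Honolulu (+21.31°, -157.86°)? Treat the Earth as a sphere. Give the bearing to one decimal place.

Δλ = -157.86 − 164.94 = -322.80°; wrapped into (−180°, 180°]: 37.20°.
θ = atan2( sin Δλ · cos φ₂ , cos φ₁ · sin φ₂ − sin φ₁ · cos φ₂ · cos Δλ )
  = atan2(0.56326, 0.82586) = 34.295° → normalised to [0°, 360°): 34.295°.

34.3°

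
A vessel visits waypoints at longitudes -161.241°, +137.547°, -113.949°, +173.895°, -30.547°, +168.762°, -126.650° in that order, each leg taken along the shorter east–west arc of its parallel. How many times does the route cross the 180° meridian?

6

Leg 1: -161.241° → +137.547°, shortest Δλ = -61.212° (west) — crosses 180°.
Leg 2: +137.547° → -113.949°, shortest Δλ = 108.504° (east) — crosses 180°.
Leg 3: -113.949° → +173.895°, shortest Δλ = -72.156° (west) — crosses 180°.
Leg 4: +173.895° → -30.547°, shortest Δλ = 155.558° (east) — crosses 180°.
Leg 5: -30.547° → +168.762°, shortest Δλ = -160.691° (west) — crosses 180°.
Leg 6: +168.762° → -126.650°, shortest Δλ = 64.588° (east) — crosses 180°.
Total crossings: 6.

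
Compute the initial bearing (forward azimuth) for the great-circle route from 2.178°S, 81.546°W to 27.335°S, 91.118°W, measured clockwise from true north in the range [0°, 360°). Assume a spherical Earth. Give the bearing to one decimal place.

199.1°

Δλ = -91.118 − -81.546 = -9.572°.
θ = atan2( sin Δλ · cos φ₂ , cos φ₁ · sin φ₂ − sin φ₁ · cos φ₂ · cos Δλ )
  = atan2(-0.14772, -0.42557) = -160.858° → normalised to [0°, 360°): 199.142°.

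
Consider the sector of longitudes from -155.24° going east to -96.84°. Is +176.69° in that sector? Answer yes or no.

No

Band width going east from -155.24° to -96.84°: ((-96.84 − -155.24) mod 360) = 58.40°.
Offset of +176.69° east of the west edge: ((176.69 − -155.24) mod 360) = 331.93°.
331.93° > 58.40° ⇒ outside.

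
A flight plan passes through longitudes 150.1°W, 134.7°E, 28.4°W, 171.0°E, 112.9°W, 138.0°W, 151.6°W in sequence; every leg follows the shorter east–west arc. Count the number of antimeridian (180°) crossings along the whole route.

3

Leg 1: -150.1° → +134.7°, shortest Δλ = -75.2° (west) — crosses 180°.
Leg 2: +134.7° → -28.4°, shortest Δλ = -163.1° (west) — does not cross 180°.
Leg 3: -28.4° → +171.0°, shortest Δλ = -160.6° (west) — crosses 180°.
Leg 4: +171.0° → -112.9°, shortest Δλ = 76.1° (east) — crosses 180°.
Leg 5: -112.9° → -138.0°, shortest Δλ = -25.1° (west) — does not cross 180°.
Leg 6: -138.0° → -151.6°, shortest Δλ = -13.6° (west) — does not cross 180°.
Total crossings: 3.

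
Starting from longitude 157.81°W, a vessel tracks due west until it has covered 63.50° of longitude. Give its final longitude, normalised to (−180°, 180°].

Start at -157.81°; shift −63.50° → -221.31°.
-221.31° lies outside (−180°, 180°]; add 360° → +138.69°.

138.69°E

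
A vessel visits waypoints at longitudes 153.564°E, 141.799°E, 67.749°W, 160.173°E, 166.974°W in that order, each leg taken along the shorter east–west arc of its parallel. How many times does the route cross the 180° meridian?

3

Leg 1: +153.564° → +141.799°, shortest Δλ = -11.765° (west) — does not cross 180°.
Leg 2: +141.799° → -67.749°, shortest Δλ = 150.452° (east) — crosses 180°.
Leg 3: -67.749° → +160.173°, shortest Δλ = -132.078° (west) — crosses 180°.
Leg 4: +160.173° → -166.974°, shortest Δλ = 32.853° (east) — crosses 180°.
Total crossings: 3.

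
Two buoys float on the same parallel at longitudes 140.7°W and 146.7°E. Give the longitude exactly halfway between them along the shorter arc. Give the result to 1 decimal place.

177.0°W

Signed shortest Δλ from -140.7° to +146.7° is -72.6°.
Midpoint longitude = -140.7° + (-72.6°)/2 = -140.7° − 36.3° = -177.0°.
(The naïve average (-140.7 + +146.7)/2 = 3.0° is on the wrong side of the globe.)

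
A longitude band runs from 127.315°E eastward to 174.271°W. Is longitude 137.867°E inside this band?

Yes

Band width going east from +127.315° to -174.271°: ((-174.271 − 127.315) mod 360) = 58.414°.
Offset of +137.867° east of the west edge: ((137.867 − 127.315) mod 360) = 10.552°.
10.552° ≤ 58.414° ⇒ inside.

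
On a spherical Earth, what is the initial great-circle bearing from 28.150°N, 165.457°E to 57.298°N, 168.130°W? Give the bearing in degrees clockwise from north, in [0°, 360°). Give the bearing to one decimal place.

25.1°

Δλ = -168.130 − 165.457 = -333.587°; wrapped into (−180°, 180°]: 26.413°.
θ = atan2( sin Δλ · cos φ₂ , cos φ₁ · sin φ₂ − sin φ₁ · cos φ₂ · cos Δλ )
  = atan2(0.24033, 0.51367) = 25.073° → normalised to [0°, 360°): 25.073°.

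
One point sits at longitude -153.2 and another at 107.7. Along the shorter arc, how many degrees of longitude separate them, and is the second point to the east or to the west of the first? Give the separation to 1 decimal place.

99.1° west

Raw difference: 107.7 − -153.2 = 260.9°.
Normalise into (−180°, 180°]: 260.9° − 360° = -99.1°.
Negative ⇒ the second point lies to the west; separation 99.1°.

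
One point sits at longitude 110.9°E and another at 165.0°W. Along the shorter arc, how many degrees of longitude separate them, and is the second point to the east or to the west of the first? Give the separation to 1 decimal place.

84.1° east

Raw difference: -165.0 − 110.9 = -275.9°.
Normalise into (−180°, 180°]: -275.9° + 360° = 84.1°.
Positive ⇒ the second point lies to the east; separation 84.1°.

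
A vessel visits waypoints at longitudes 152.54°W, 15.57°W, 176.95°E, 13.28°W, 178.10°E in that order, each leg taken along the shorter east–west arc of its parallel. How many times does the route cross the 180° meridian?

3

Leg 1: -152.54° → -15.57°, shortest Δλ = 136.97° (east) — does not cross 180°.
Leg 2: -15.57° → +176.95°, shortest Δλ = -167.48° (west) — crosses 180°.
Leg 3: +176.95° → -13.28°, shortest Δλ = 169.77° (east) — crosses 180°.
Leg 4: -13.28° → +178.10°, shortest Δλ = -168.62° (west) — crosses 180°.
Total crossings: 3.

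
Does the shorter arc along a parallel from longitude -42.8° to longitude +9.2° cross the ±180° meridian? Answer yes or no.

Signed shortest Δλ = ((9.2 − -42.8 + 180) mod 360) − 180 = 52.0°.
Going east by 52.0° from -42.8° reaches +9.2° without touching 180°.

No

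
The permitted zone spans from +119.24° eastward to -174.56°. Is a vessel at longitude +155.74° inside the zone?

Band width going east from +119.24° to -174.56°: ((-174.56 − 119.24) mod 360) = 66.20°.
Offset of +155.74° east of the west edge: ((155.74 − 119.24) mod 360) = 36.50°.
36.50° ≤ 66.20° ⇒ inside.

Yes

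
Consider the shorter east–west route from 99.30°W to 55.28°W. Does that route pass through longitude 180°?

No

Signed shortest Δλ = ((-55.28 − -99.30 + 180) mod 360) − 180 = 44.02°.
Going east by 44.02° from -99.30° reaches -55.28° without touching 180°.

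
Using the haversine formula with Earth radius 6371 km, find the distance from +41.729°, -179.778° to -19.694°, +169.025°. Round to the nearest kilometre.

Δλ = 169.025 − -179.778 = 348.803°; wrapped into (−180°, 180°]: -11.197°.
Δφ = -19.694 − 41.729 = -61.423°.
a = sin²(Δφ/2) + cos φ₁ · cos φ₂ · sin²(Δλ/2) = 0.267518.
c = 2·atan2(√a, √(1−a)) = 1.08720 rad → d = 6371·c ≈ 6926.56 km.

6927 km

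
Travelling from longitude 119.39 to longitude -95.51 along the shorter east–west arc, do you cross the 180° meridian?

Naïve |-95.51 − 119.39| = 214.9° > 180°, so the shorter arc goes the other way round — across 180°.
Signed shortest Δλ = ((-95.51 − 119.39 + 180) mod 360) − 180 = 145.1°.
Going east by 145.1° from +119.39° passes through 180° before reaching -95.51°.

Yes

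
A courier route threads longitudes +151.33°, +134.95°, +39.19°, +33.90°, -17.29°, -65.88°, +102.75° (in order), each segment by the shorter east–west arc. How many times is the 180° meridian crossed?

Leg 1: +151.33° → +134.95°, shortest Δλ = -16.38° (west) — does not cross 180°.
Leg 2: +134.95° → +39.19°, shortest Δλ = -95.76° (west) — does not cross 180°.
Leg 3: +39.19° → +33.90°, shortest Δλ = -5.29° (west) — does not cross 180°.
Leg 4: +33.90° → -17.29°, shortest Δλ = -51.19° (west) — does not cross 180°.
Leg 5: -17.29° → -65.88°, shortest Δλ = -48.59° (west) — does not cross 180°.
Leg 6: -65.88° → +102.75°, shortest Δλ = 168.63° (east) — does not cross 180°.
Total crossings: 0.

0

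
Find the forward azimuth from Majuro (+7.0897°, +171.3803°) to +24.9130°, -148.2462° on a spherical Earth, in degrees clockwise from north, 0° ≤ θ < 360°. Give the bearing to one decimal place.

60.5°

Δλ = -148.2462 − 171.3803 = -319.6265°; wrapped into (−180°, 180°]: 40.3735°.
θ = atan2( sin Δλ · cos φ₂ , cos φ₁ · sin φ₂ − sin φ₁ · cos φ₂ · cos Δλ )
  = atan2(0.58749, 0.33274) = 60.474° → normalised to [0°, 360°): 60.474°.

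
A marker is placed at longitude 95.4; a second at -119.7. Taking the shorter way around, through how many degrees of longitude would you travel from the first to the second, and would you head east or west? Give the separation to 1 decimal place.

144.9° east

Raw difference: -119.7 − 95.4 = -215.1°.
Normalise into (−180°, 180°]: -215.1° + 360° = 144.9°.
Positive ⇒ the second point lies to the east; separation 144.9°.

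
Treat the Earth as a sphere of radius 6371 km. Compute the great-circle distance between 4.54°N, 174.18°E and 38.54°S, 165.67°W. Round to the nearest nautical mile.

Δλ = -165.67 − 174.18 = -339.85°; wrapped into (−180°, 180°]: 20.15°.
Δφ = -38.54 − 4.54 = -43.08°.
a = sin²(Δφ/2) + cos φ₁ · cos φ₂ · sin²(Δλ/2) = 0.158661.
c = 2·atan2(√a, √(1−a)) = 0.81938 rad → d = 6371·c ≈ 5220.25 km ≈ 2818.71 nmi.

2819 nmi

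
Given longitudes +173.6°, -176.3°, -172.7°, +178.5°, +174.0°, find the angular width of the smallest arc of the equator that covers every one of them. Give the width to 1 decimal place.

Sort the longitudes: -176.3°, -172.7°, +173.6°, +174.0°, +178.5°.
Eastward gaps between consecutive values (wrapping around): 3.6°, 346.3°, 0.4°, 4.5°, 5.2°.
Largest gap = 346.3° ⇒ minimal covering band is its complement: 360° − 346.3° = 13.7°.
Band runs from +173.6° eastward to -172.7°, crossing the antimeridian.

13.7°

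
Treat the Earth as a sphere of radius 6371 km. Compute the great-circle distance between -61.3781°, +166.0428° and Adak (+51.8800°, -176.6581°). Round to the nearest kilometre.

Δλ = -176.6581 − 166.0428 = -342.7009°; wrapped into (−180°, 180°]: 17.2991°.
Δφ = 51.8800 − -61.3781 = 113.2581°.
a = sin²(Δφ/2) + cos φ₁ · cos φ₂ · sin²(Δλ/2) = 0.704125.
c = 2·atan2(√a, √(1−a)) = 1.99133 rad → d = 6371·c ≈ 12686.78 km.

12687 km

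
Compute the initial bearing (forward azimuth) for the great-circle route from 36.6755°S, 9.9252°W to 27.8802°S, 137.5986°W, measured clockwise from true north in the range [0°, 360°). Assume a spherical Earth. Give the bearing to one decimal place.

Δλ = -137.5986 − -9.9252 = -127.6734°.
θ = atan2( sin Δλ · cos φ₂ , cos φ₁ · sin φ₂ − sin φ₁ · cos φ₂ · cos Δλ )
  = atan2(-0.69963, -0.69771) = -134.921° → normalised to [0°, 360°): 225.079°.

225.1°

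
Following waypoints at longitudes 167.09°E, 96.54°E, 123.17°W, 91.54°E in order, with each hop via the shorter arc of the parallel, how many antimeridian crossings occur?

2

Leg 1: +167.09° → +96.54°, shortest Δλ = -70.55° (west) — does not cross 180°.
Leg 2: +96.54° → -123.17°, shortest Δλ = 140.29° (east) — crosses 180°.
Leg 3: -123.17° → +91.54°, shortest Δλ = -145.29° (west) — crosses 180°.
Total crossings: 2.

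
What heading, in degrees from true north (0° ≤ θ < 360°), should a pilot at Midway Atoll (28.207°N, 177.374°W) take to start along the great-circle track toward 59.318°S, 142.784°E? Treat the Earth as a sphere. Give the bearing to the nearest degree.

199°

Δλ = 142.784 − -177.374 = 320.158°; wrapped into (−180°, 180°]: -39.842°.
θ = atan2( sin Δλ · cos φ₂ , cos φ₁ · sin φ₂ − sin φ₁ · cos φ₂ · cos Δλ )
  = atan2(-0.32692, -0.94307) = -160.881° → normalised to [0°, 360°): 199.119°.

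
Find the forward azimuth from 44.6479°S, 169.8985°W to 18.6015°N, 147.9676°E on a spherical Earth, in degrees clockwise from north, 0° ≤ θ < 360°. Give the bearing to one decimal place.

Δλ = 147.9676 − -169.8985 = 317.8661°; wrapped into (−180°, 180°]: -42.1339°.
θ = atan2( sin Δλ · cos φ₂ , cos φ₁ · sin φ₂ − sin φ₁ · cos φ₂ · cos Δλ )
  = atan2(-0.63582, 0.72086) = -41.413° → normalised to [0°, 360°): 318.587°.

318.6°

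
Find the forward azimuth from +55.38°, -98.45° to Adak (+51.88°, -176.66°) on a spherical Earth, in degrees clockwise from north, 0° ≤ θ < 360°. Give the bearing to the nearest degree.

Δλ = -176.66 − -98.45 = -78.21°.
θ = atan2( sin Δλ · cos φ₂ , cos φ₁ · sin φ₂ − sin φ₁ · cos φ₂ · cos Δλ )
  = atan2(-0.60429, 0.34316) = -60.409° → normalised to [0°, 360°): 299.591°.

300°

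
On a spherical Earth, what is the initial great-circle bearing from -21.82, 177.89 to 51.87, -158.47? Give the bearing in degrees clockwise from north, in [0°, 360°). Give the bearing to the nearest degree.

15°

Δλ = -158.47 − 177.89 = -336.36°; wrapped into (−180°, 180°]: 23.64°.
θ = atan2( sin Δλ · cos φ₂ , cos φ₁ · sin φ₂ − sin φ₁ · cos φ₂ · cos Δλ )
  = atan2(0.24759, 0.94050) = 14.749° → normalised to [0°, 360°): 14.749°.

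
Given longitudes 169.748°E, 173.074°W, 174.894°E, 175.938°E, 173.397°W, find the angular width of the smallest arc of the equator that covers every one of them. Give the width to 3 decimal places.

17.178°

Sort the longitudes: -173.397°, -173.074°, +169.748°, +174.894°, +175.938°.
Eastward gaps between consecutive values (wrapping around): 0.323°, 342.822°, 5.146°, 1.044°, 10.665°.
Largest gap = 342.822° ⇒ minimal covering band is its complement: 360° − 342.822° = 17.178°.
Band runs from +169.748° eastward to -173.074°, crossing the antimeridian.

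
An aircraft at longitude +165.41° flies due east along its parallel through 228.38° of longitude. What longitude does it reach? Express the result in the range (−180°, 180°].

+33.79°

Start at +165.41°; shift +228.38° → +393.79°.
+393.79° lies outside (−180°, 180°]; subtract 360° → +33.79°.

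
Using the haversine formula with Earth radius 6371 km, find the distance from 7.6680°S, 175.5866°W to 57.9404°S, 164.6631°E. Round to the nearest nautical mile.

3155 nmi

Δλ = 164.6631 − -175.5866 = 340.2497°; wrapped into (−180°, 180°]: -19.7503°.
Δφ = -57.9404 − -7.6680 = -50.2724°.
a = sin²(Δφ/2) + cos φ₁ · cos φ₂ · sin²(Δλ/2) = 0.195904.
c = 2·atan2(√a, √(1−a)) = 0.91701 rad → d = 6371·c ≈ 5842.30 km ≈ 3154.59 nmi.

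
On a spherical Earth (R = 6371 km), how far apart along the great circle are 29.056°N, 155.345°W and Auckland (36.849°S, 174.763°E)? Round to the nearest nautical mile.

4301 nmi

Δλ = 174.763 − -155.345 = 330.108°; wrapped into (−180°, 180°]: -29.892°.
Δφ = -36.849 − 29.056 = -65.905°.
a = sin²(Δφ/2) + cos φ₁ · cos φ₂ · sin²(Δλ/2) = 0.342404.
c = 2·atan2(√a, √(1−a)) = 1.25014 rad → d = 6371·c ≈ 7964.62 km ≈ 4300.55 nmi.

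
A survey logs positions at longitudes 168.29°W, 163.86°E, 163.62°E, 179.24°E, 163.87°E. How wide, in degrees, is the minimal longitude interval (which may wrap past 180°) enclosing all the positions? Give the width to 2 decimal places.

Sort the longitudes: -168.29°, +163.62°, +163.86°, +163.87°, +179.24°.
Eastward gaps between consecutive values (wrapping around): 331.91°, 0.24°, 0.01°, 15.37°, 12.47°.
Largest gap = 331.91° ⇒ minimal covering band is its complement: 360° − 331.91° = 28.09°.
Band runs from +163.62° eastward to -168.29°, crossing the antimeridian.

28.09°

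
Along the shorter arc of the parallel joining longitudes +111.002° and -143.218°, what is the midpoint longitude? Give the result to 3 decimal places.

+163.892°

Signed shortest Δλ from +111.002° to -143.218° is +105.780°.
Midpoint longitude = +111.002° + (+105.780°)/2 = +111.002° + 52.890° = +163.892°.
(The naïve average (+111.002 + -143.218)/2 = -16.108° is on the wrong side of the globe.)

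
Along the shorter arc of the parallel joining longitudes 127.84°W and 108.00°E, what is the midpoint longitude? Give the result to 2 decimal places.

170.08°E

Signed shortest Δλ from -127.84° to +108.00° is -124.16°.
Midpoint longitude = -127.84° + (-124.16°)/2 = -127.84° − 62.08° = -189.92°.
Normalise into (−180°, 180°]: +170.08°.
(The naïve average (-127.84 + +108.00)/2 = -9.92° is on the wrong side of the globe.)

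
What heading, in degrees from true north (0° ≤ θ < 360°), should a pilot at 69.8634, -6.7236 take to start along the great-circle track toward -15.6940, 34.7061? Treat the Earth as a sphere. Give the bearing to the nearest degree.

140°

Δλ = 34.7061 − -6.7236 = 41.4297°.
θ = atan2( sin Δλ · cos φ₂ , cos φ₁ · sin φ₂ − sin φ₁ · cos φ₂ · cos Δλ )
  = atan2(0.63703, -0.77082) = 140.428° → normalised to [0°, 360°): 140.428°.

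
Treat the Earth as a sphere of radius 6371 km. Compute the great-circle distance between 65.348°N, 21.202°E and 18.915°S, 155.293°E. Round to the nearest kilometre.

Δλ = 155.293 − 21.202 = 134.091°.
Δφ = -18.915 − 65.348 = -84.263°.
a = sin²(Δφ/2) + cos φ₁ · cos φ₂ · sin²(Δλ/2) = 0.784585.
c = 2·atan2(√a, √(1−a)) = 2.17629 rad → d = 6371·c ≈ 13865.16 km.

13865 km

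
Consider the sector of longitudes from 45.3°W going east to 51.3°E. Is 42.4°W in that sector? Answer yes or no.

Band width going east from -45.3° to +51.3°: ((51.3 − -45.3) mod 360) = 96.6°.
Offset of -42.4° east of the west edge: ((-42.4 − -45.3) mod 360) = 2.9°.
2.9° ≤ 96.6° ⇒ inside.

Yes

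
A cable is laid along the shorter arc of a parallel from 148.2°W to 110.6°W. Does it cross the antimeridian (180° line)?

No

Signed shortest Δλ = ((-110.6 − -148.2 + 180) mod 360) − 180 = 37.6°.
Going east by 37.6° from -148.2° reaches -110.6° without touching 180°.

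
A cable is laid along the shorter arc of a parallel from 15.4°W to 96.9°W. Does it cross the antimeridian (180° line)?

No

Signed shortest Δλ = ((-96.9 − -15.4 + 180) mod 360) − 180 = -81.5°.
Going west by 81.5° from -15.4° reaches -96.9° without touching 180°.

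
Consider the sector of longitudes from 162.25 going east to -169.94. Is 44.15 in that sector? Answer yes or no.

No

Band width going east from +162.25° to -169.94°: ((-169.94 − 162.25) mod 360) = 27.81°.
Offset of +44.15° east of the west edge: ((44.15 − 162.25) mod 360) = 241.90°.
241.90° > 27.81° ⇒ outside.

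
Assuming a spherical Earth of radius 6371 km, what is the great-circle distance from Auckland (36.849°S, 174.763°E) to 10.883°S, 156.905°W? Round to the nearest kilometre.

Δλ = -156.905 − 174.763 = -331.668°; wrapped into (−180°, 180°]: 28.332°.
Δφ = -10.883 − -36.849 = 25.966°.
a = sin²(Δφ/2) + cos φ₁ · cos φ₂ · sin²(Δλ/2) = 0.097539.
c = 2·atan2(√a, √(1−a)) = 0.63525 rad → d = 6371·c ≈ 4047.20 km.

4047 km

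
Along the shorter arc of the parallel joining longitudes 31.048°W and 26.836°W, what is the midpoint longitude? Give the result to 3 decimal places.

28.942°W

Signed shortest Δλ from -31.048° to -26.836° is +4.212°.
Midpoint longitude = -31.048° + (+4.212°)/2 = -31.048° + 2.106° = -28.942°.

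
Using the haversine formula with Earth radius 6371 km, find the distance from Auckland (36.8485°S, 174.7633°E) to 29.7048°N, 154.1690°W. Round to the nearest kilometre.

Δλ = -154.1690 − 174.7633 = -328.9323°; wrapped into (−180°, 180°]: 31.0677°.
Δφ = 29.7048 − -36.8485 = 66.5533°.
a = sin²(Δφ/2) + cos φ₁ · cos φ₂ · sin²(Δλ/2) = 0.350903.
c = 2·atan2(√a, √(1−a)) = 1.26800 rad → d = 6371·c ≈ 8078.40 km.

8078 km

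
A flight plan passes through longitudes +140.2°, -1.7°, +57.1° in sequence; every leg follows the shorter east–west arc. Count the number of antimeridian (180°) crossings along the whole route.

0

Leg 1: +140.2° → -1.7°, shortest Δλ = -141.9° (west) — does not cross 180°.
Leg 2: -1.7° → +57.1°, shortest Δλ = 58.8° (east) — does not cross 180°.
Total crossings: 0.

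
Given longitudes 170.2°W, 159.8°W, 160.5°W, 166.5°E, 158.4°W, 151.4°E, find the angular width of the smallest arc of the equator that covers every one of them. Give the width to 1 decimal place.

Sort the longitudes: -170.2°, -160.5°, -159.8°, -158.4°, +151.4°, +166.5°.
Eastward gaps between consecutive values (wrapping around): 9.7°, 0.7°, 1.4°, 309.8°, 15.1°, 23.3°.
Largest gap = 309.8° ⇒ minimal covering band is its complement: 360° − 309.8° = 50.2°.
Band runs from +151.4° eastward to -158.4°, crossing the antimeridian.

50.2°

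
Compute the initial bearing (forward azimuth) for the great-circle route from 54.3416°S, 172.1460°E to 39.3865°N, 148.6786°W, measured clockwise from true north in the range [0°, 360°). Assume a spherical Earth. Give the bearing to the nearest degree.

30°

Δλ = -148.6786 − 172.1460 = -320.8246°; wrapped into (−180°, 180°]: 39.1754°.
θ = atan2( sin Δλ · cos φ₂ , cos φ₁ · sin φ₂ − sin φ₁ · cos φ₂ · cos Δλ )
  = atan2(0.48823, 0.85673) = 29.678° → normalised to [0°, 360°): 29.678°.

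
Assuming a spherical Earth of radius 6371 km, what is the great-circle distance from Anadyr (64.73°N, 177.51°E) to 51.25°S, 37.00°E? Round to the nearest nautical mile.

Δλ = 37.00 − 177.51 = -140.51°.
Δφ = -51.25 − 64.73 = -115.98°.
a = sin²(Δφ/2) + cos φ₁ · cos φ₂ · sin²(Δλ/2) = 0.955730.
c = 2·atan2(√a, √(1−a)) = 2.71761 rad → d = 6371·c ≈ 17313.93 km ≈ 9348.77 nmi.

9349 nmi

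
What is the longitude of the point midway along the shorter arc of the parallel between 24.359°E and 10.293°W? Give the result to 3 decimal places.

Signed shortest Δλ from +24.359° to -10.293° is -34.652°.
Midpoint longitude = +24.359° + (-34.652°)/2 = +24.359° − 17.326° = +7.033°.

7.033°E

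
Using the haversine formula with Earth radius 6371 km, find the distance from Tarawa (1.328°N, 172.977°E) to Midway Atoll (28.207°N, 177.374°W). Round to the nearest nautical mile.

Δλ = -177.374 − 172.977 = -350.351°; wrapped into (−180°, 180°]: 9.649°.
Δφ = 28.207 − 1.328 = 26.879°.
a = sin²(Δφ/2) + cos φ₁ · cos φ₂ · sin²(Δλ/2) = 0.060250.
c = 2·atan2(√a, √(1−a)) = 0.49599 rad → d = 6371·c ≈ 3159.93 km ≈ 1706.23 nmi.

1706 nmi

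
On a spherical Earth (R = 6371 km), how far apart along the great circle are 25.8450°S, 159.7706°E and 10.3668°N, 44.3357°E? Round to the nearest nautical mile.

7043 nmi

Δλ = 44.3357 − 159.7706 = -115.4349°.
Δφ = 10.3668 − -25.8450 = 36.2118°.
a = sin²(Δφ/2) + cos φ₁ · cos φ₂ · sin²(Δλ/2) = 0.729332.
c = 2·atan2(√a, √(1−a)) = 2.04729 rad → d = 6371·c ≈ 13043.27 km ≈ 7042.80 nmi.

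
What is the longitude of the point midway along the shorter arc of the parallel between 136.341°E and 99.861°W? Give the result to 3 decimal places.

Signed shortest Δλ from +136.341° to -99.861° is +123.798°.
Midpoint longitude = +136.341° + (+123.798°)/2 = +136.341° + 61.899° = +198.240°.
Normalise into (−180°, 180°]: -161.760°.
(The naïve average (+136.341 + -99.861)/2 = 18.24° is on the wrong side of the globe.)

161.760°W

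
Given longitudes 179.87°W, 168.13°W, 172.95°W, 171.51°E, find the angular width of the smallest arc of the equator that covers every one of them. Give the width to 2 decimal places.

20.36°

Sort the longitudes: -179.87°, -172.95°, -168.13°, +171.51°.
Eastward gaps between consecutive values (wrapping around): 6.92°, 4.82°, 339.64°, 8.62°.
Largest gap = 339.64° ⇒ minimal covering band is its complement: 360° − 339.64° = 20.36°.
Band runs from +171.51° eastward to -168.13°, crossing the antimeridian.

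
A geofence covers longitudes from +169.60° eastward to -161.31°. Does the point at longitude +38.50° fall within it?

No

Band width going east from +169.60° to -161.31°: ((-161.31 − 169.60) mod 360) = 29.09°.
Offset of +38.50° east of the west edge: ((38.50 − 169.60) mod 360) = 228.90°.
228.90° > 29.09° ⇒ outside.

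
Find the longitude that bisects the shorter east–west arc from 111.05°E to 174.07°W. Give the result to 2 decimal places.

148.49°E

Signed shortest Δλ from +111.05° to -174.07° is +74.88°.
Midpoint longitude = +111.05° + (+74.88°)/2 = +111.05° + 37.44° = +148.49°.
(The naïve average (+111.05 + -174.07)/2 = -31.51° is on the wrong side of the globe.)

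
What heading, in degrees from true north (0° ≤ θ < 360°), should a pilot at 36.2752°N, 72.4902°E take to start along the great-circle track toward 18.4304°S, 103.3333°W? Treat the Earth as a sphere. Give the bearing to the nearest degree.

Δλ = -103.3333 − 72.4902 = -175.8235°.
θ = atan2( sin Δλ · cos φ₂ , cos φ₁ · sin φ₂ − sin φ₁ · cos φ₂ · cos Δλ )
  = atan2(-0.06909, 0.30495) = -12.766° → normalised to [0°, 360°): 347.234°.

347°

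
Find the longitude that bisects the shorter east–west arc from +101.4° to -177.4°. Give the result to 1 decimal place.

Signed shortest Δλ from +101.4° to -177.4° is +81.2°.
Midpoint longitude = +101.4° + (+81.2°)/2 = +101.4° + 40.6° = +142.0°.
(The naïve average (+101.4 + -177.4)/2 = -38.0° is on the wrong side of the globe.)

+142.0°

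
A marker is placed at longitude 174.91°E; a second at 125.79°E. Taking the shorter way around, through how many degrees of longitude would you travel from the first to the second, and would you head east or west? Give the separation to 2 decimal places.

Raw difference: 125.79 − 174.91 = -49.12°.
Normalise into (−180°, 180°]: -49.12° stays -49.12°.
Negative ⇒ the second point lies to the west; separation 49.12°.

49.12° west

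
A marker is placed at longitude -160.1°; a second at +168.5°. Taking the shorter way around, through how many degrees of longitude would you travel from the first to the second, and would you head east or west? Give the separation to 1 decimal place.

31.4° west

Raw difference: 168.5 − -160.1 = 328.6°.
Normalise into (−180°, 180°]: 328.6° − 360° = -31.4°.
Negative ⇒ the second point lies to the west; separation 31.4°.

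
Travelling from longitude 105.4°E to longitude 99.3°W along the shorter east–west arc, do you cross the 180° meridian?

Naïve |-99.3 − 105.4| = 204.7° > 180°, so the shorter arc goes the other way round — across 180°.
Signed shortest Δλ = ((-99.3 − 105.4 + 180) mod 360) − 180 = 155.3°.
Going east by 155.3° from +105.4° passes through 180° before reaching -99.3°.

Yes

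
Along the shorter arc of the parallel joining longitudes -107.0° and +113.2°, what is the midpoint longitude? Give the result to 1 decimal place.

Signed shortest Δλ from -107.0° to +113.2° is -139.8°.
Midpoint longitude = -107.0° + (-139.8°)/2 = -107.0° − 69.9° = -176.9°.
(The naïve average (-107.0 + +113.2)/2 = 3.1° is on the wrong side of the globe.)

-176.9°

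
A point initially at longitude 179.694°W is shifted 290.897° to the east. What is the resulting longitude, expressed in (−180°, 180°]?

111.203°E

Start at -179.694°; shift +290.897° → +111.203°.
+111.203° already lies in (−180°, 180°].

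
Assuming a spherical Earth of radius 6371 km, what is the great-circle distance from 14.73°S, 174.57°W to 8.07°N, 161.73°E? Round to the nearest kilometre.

3641 km

Δλ = 161.73 − -174.57 = 336.30°; wrapped into (−180°, 180°]: -23.70°.
Δφ = 8.07 − -14.73 = 22.80°.
a = sin²(Δφ/2) + cos φ₁ · cos φ₂ · sin²(Δλ/2) = 0.079447.
c = 2·atan2(√a, √(1−a)) = 0.57147 rad → d = 6371·c ≈ 3640.85 km.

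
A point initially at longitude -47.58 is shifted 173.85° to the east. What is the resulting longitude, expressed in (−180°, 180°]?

Start at -47.58°; shift +173.85° → +126.27°.
+126.27° already lies in (−180°, 180°].

+126.27°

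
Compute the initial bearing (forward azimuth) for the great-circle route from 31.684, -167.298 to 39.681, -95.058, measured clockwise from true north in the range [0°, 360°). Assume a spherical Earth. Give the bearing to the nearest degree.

60°

Δλ = -95.058 − -167.298 = 72.240°.
θ = atan2( sin Δλ · cos φ₂ , cos φ₁ · sin φ₂ − sin φ₁ · cos φ₂ · cos Δλ )
  = atan2(0.73293, 0.42005) = 60.183° → normalised to [0°, 360°): 60.183°.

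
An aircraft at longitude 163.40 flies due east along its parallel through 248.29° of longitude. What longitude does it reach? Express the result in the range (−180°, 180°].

Start at +163.40°; shift +248.29° → +411.69°.
+411.69° lies outside (−180°, 180°]; subtract 360° → +51.69°.

+51.69°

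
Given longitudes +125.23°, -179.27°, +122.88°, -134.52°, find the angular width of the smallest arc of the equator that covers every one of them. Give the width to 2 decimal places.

102.60°

Sort the longitudes: -179.27°, -134.52°, +122.88°, +125.23°.
Eastward gaps between consecutive values (wrapping around): 44.75°, 257.40°, 2.35°, 55.50°.
Largest gap = 257.40° ⇒ minimal covering band is its complement: 360° − 257.40° = 102.60°.
Band runs from +122.88° eastward to -134.52°, crossing the antimeridian.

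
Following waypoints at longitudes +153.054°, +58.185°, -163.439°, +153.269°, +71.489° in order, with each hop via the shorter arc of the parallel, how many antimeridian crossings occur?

2

Leg 1: +153.054° → +58.185°, shortest Δλ = -94.869° (west) — does not cross 180°.
Leg 2: +58.185° → -163.439°, shortest Δλ = 138.376° (east) — crosses 180°.
Leg 3: -163.439° → +153.269°, shortest Δλ = -43.292° (west) — crosses 180°.
Leg 4: +153.269° → +71.489°, shortest Δλ = -81.78° (west) — does not cross 180°.
Total crossings: 2.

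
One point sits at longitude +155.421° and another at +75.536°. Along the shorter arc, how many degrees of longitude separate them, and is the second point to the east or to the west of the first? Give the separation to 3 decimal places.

79.885° west

Raw difference: 75.536 − 155.421 = -79.885°.
Normalise into (−180°, 180°]: -79.885° stays -79.885°.
Negative ⇒ the second point lies to the west; separation 79.885°.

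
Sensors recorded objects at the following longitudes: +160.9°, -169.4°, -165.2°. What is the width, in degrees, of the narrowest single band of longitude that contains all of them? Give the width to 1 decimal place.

33.9°

Sort the longitudes: -169.4°, -165.2°, +160.9°.
Eastward gaps between consecutive values (wrapping around): 4.2°, 326.1°, 29.7°.
Largest gap = 326.1° ⇒ minimal covering band is its complement: 360° − 326.1° = 33.9°.
Band runs from +160.9° eastward to -165.2°, crossing the antimeridian.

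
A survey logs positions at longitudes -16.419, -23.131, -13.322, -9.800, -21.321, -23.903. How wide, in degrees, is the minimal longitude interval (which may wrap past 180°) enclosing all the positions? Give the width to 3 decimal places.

Sort the longitudes: -23.903°, -23.131°, -21.321°, -16.419°, -13.322°, -9.800°.
Eastward gaps between consecutive values (wrapping around): 0.772°, 1.810°, 4.902°, 3.097°, 3.522°, 345.897°.
Largest gap = 345.897° ⇒ minimal covering band is its complement: 360° − 345.897° = 14.103°.
Band runs from -23.903° eastward to -9.800°.

14.103°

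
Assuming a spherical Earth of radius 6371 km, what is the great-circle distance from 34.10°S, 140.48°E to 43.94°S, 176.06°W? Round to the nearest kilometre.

Δλ = -176.06 − 140.48 = -316.54°; wrapped into (−180°, 180°]: 43.46°.
Δφ = -43.94 − -34.10 = -9.84°.
a = sin²(Δφ/2) + cos φ₁ · cos φ₂ · sin²(Δλ/2) = 0.089086.
c = 2·atan2(√a, √(1−a)) = 0.60619 rad → d = 6371·c ≈ 3862.01 km.

3862 km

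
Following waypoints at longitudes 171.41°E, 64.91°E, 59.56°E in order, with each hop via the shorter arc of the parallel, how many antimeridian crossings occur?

0

Leg 1: +171.41° → +64.91°, shortest Δλ = -106.5° (west) — does not cross 180°.
Leg 2: +64.91° → +59.56°, shortest Δλ = -5.35° (west) — does not cross 180°.
Total crossings: 0.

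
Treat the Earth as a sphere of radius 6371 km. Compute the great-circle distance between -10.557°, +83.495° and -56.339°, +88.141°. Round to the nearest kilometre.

Δλ = 88.141 − 83.495 = 4.646°.
Δφ = -56.339 − -10.557 = -45.782°.
a = sin²(Δφ/2) + cos φ₁ · cos φ₂ · sin²(Δλ/2) = 0.152200.
c = 2·atan2(√a, √(1−a)) = 0.80154 rad → d = 6371·c ≈ 5106.62 km.

5107 km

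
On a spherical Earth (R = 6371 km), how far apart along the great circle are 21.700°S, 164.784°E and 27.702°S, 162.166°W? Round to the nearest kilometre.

Δλ = -162.166 − 164.784 = -326.950°; wrapped into (−180°, 180°]: 33.050°.
Δφ = -27.702 − -21.700 = -6.002°.
a = sin²(Δφ/2) + cos φ₁ · cos φ₂ · sin²(Δλ/2) = 0.069294.
c = 2·atan2(√a, √(1−a)) = 0.53275 rad → d = 6371·c ≈ 3394.17 km.

3394 km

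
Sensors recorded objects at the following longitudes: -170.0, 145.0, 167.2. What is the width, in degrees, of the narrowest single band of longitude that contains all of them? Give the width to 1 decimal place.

45.0°

Sort the longitudes: -170.0°, +145.0°, +167.2°.
Eastward gaps between consecutive values (wrapping around): 315.0°, 22.2°, 22.8°.
Largest gap = 315.0° ⇒ minimal covering band is its complement: 360° − 315.0° = 45.0°.
Band runs from +145.0° eastward to -170.0°, crossing the antimeridian.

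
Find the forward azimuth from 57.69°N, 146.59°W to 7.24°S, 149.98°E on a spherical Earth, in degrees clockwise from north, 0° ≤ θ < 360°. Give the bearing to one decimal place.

Δλ = 149.98 − -146.59 = 296.57°; wrapped into (−180°, 180°]: -63.43°.
θ = atan2( sin Δλ · cos φ₂ , cos φ₁ · sin φ₂ − sin φ₁ · cos φ₂ · cos Δλ )
  = atan2(-0.88726, -0.44238) = -116.501° → normalised to [0°, 360°): 243.499°.

243.5°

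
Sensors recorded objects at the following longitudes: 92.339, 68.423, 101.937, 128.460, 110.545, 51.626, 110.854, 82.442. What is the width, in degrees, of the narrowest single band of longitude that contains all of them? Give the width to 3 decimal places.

76.834°

Sort the longitudes: +51.626°, +68.423°, +82.442°, +92.339°, +101.937°, +110.545°, +110.854°, +128.460°.
Eastward gaps between consecutive values (wrapping around): 16.797°, 14.019°, 9.897°, 9.598°, 8.608°, 0.309°, 17.606°, 283.166°.
Largest gap = 283.166° ⇒ minimal covering band is its complement: 360° − 283.166° = 76.834°.
Band runs from +51.626° eastward to +128.460°.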